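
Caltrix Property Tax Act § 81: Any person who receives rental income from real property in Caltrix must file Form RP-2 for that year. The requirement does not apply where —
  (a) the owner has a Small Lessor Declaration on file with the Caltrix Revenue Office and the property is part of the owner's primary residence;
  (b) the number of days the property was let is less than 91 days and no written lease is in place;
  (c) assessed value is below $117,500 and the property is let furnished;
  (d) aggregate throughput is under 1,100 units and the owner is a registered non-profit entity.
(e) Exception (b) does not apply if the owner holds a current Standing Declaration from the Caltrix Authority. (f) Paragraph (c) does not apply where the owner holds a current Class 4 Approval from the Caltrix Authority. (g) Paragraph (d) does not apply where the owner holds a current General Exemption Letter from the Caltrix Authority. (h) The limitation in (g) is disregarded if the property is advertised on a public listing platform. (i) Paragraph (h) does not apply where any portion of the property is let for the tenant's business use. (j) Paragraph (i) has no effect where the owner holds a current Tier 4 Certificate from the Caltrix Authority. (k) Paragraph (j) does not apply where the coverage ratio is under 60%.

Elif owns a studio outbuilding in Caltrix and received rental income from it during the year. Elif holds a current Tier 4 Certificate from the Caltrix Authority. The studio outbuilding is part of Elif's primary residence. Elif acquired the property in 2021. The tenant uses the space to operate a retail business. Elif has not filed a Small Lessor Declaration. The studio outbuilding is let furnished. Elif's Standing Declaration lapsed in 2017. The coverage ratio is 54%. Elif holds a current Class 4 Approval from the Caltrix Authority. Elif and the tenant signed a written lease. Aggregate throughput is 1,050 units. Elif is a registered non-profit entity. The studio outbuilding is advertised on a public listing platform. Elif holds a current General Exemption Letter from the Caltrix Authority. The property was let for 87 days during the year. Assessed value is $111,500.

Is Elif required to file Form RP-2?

Exception (a) fails — no Small Lessor Declaration is on file.
Exception (b) requires that no written lease is in place; but a written lease is in place, so (b) is unavailable.
All of (c)'s requirements are met (assessed value is $111,500, below the $117,500 limit; the property is let furnished). However, paragraph (f) must be considered: (f) operates against (c): a current Class 4 Approval is held. (c) is therefore removed.
All of (d)'s requirements are met (aggregate throughput is 1,050 units, under the 1,100 units limit; Elif is a registered non-profit). But applying paragraphs (g)–(k): (g) operates against (d): a current General Exemption Letter is held. (h) applies (the property is publicly advertised), but yields to (i): (i) operates against (h): the space is let for business use. (j) would limit (i) — a current Tier 4 Certificate is held — but (k) sets (j) aside: (k) operates against (j): the coverage ratio is 54%, under the 60% limit. Exception (d) does not apply.
Every exception is unavailable, so the rule governs.

Yes — Elif must file Form RP-2.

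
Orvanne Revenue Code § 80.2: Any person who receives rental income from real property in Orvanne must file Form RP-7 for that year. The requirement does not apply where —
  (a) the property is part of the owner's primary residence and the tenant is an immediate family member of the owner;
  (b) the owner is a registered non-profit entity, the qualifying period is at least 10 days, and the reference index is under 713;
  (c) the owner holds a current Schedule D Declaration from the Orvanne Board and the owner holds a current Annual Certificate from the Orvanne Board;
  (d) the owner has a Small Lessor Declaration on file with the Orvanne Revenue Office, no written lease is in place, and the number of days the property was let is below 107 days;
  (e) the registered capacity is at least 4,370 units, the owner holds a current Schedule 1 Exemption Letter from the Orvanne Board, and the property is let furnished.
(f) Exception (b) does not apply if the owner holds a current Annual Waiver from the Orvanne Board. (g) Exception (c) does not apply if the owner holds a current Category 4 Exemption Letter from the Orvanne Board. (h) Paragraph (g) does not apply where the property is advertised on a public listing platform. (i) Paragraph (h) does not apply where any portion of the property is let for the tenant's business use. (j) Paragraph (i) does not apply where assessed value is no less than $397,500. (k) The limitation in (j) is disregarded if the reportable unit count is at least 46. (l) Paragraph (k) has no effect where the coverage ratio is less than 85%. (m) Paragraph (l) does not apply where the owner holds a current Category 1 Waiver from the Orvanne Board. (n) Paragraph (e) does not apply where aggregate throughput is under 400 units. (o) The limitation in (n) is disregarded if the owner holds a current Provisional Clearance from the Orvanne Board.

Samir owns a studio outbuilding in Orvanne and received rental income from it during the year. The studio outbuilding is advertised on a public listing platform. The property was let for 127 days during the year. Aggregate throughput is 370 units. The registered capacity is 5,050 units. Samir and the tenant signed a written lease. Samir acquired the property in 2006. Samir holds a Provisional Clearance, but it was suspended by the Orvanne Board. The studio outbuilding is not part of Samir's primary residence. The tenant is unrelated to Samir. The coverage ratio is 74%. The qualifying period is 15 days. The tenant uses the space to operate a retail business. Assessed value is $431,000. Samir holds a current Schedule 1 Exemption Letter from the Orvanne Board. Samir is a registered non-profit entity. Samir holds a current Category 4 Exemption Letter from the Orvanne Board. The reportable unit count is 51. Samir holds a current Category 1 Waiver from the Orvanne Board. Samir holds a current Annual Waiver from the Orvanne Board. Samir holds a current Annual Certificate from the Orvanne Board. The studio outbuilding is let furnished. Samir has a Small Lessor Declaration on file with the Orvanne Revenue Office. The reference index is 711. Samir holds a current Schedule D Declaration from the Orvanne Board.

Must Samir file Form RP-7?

Yes — Samir must file Form RP-7.

Exception (a) requires that the property is part of the owner's primary residence; but the studio outbuilding is not part of the primary residence, so (a) is unavailable.
Exception (b) is satisfied on its face — Samir is a registered non-profit; the qualifying period is 15 days, meeting the 10 days threshold; the reference index is 711, under the 713 limit. But applying paragraph (f): (f) applies — a current Annual Waiver is held. Exception (b) does not apply.
Exception (c)'s conditions are all satisfied: a current Schedule D Declaration is held; a current Annual Certificate is held. However, paragraphs (g)–(m) must be considered: (g) operates against (c): a current Category 4 Exemption Letter is held. (h) would limit (g) — the property is publicly advertised — but (i) sets (h) aside: (i) is triggered — the space is let for business use. (j) would limit (i) — assessed value is $431,000, meeting the $397,500 threshold — but (k) sets (j) aside: (k) is triggered — the reportable unit count is 51, meeting the 46 threshold. (l) would limit (k) — the coverage ratio is 74%, less than the 85% limit — but (m) sets (l) aside: (m) operates — a current Category 1 Waiver is held. Exception (c) does not apply.
Exception (d) does not apply: a written lease is in place.
Exception (e) is satisfied on its face — the registered capacity is 5,050 units, meeting the 4,370 units threshold; a current Schedule 1 Exemption Letter is held; the property is let furnished. But applying paragraphs (n)–(o): (n) operates against (e): aggregate throughput is 370 units, under the 400 units limit. (o) does not operate here (no current Provisional Clearance is held), so (n) stands. So (e) is unavailable.
Every exception is unavailable, so the rule governs.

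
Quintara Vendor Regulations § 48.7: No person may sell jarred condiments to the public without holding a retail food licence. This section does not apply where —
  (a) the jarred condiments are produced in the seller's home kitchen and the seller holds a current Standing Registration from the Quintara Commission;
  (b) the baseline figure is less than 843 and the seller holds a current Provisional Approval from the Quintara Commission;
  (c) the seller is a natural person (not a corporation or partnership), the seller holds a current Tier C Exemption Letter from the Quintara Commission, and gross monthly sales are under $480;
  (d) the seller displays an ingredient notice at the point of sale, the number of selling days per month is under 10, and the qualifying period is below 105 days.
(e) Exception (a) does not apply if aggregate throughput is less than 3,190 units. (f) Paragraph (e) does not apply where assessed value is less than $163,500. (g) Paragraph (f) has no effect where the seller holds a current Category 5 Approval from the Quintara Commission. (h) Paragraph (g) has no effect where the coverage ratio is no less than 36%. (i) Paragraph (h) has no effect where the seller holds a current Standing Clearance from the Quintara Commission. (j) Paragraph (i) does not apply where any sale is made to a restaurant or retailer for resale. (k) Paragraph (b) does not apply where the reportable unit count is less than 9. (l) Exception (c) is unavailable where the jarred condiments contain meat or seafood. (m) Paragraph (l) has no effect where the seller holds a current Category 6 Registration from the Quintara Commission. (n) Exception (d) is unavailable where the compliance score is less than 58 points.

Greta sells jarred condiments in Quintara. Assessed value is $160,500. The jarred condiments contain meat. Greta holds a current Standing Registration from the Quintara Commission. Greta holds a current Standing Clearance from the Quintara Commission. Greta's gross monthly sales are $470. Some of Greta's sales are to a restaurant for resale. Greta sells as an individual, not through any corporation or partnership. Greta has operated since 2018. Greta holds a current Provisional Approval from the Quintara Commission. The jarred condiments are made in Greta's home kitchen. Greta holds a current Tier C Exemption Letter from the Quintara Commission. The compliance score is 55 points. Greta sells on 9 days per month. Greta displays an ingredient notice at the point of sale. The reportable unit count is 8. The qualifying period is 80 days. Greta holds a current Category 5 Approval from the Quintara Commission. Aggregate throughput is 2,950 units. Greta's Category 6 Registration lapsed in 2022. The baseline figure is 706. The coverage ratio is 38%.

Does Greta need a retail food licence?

Exception (a)'s conditions are all satisfied: the jarred condiments are home-kitchen produced; a current Standing Registration is held. As to paragraphs (e)–(j): (e) would limit (a) — aggregate throughput is 2,950 units, less than the 3,190 units limit — but (f) sets (e) aside: (f) operates against (e): assessed value is $160,500, less than the $163,500 limit. (g) would limit (f) — a current Category 5 Approval is held — but (h) sets (g) aside: (h) is engaged — the coverage ratio is 38%, meeting the 36% threshold. (i) would limit (h) — a current Standing Clearance is held — but (j) sets (i) aside: (j) operates against (i): some sales are to a restaurant for resale. (a) remains available.
Exception (b): the baseline figure is 706, less than the 843 limit; a current Provisional Approval is held — every condition holds. However, paragraph (k) must be considered: (k) operates against (b): the reportable unit count is 8, less than the 9 limit. (b) is therefore removed.
Exception (c): the seller is a natural person; a current Tier C Exemption Letter is held; gross monthly sales are $470, under the $480 limit — every condition holds. However, paragraphs (l)–(m) must be considered: (l) applies — the jarred condiments contain meat. (m) is not engaged (no current Category 6 Registration is held), so (l) stands. (c) is therefore removed.
Exception (d)'s conditions are all satisfied: an ingredient notice is displayed; the number of selling days per month is 9, under the 10 limit; the qualifying period is 80 days, below the 105 days limit. Turning to paragraph (n): (n) operates — the compliance score is 55 points, less than the 58 points limit. Exception (d) does not apply.

No — exception (a) applies; Greta is not required to hold a retail food licence.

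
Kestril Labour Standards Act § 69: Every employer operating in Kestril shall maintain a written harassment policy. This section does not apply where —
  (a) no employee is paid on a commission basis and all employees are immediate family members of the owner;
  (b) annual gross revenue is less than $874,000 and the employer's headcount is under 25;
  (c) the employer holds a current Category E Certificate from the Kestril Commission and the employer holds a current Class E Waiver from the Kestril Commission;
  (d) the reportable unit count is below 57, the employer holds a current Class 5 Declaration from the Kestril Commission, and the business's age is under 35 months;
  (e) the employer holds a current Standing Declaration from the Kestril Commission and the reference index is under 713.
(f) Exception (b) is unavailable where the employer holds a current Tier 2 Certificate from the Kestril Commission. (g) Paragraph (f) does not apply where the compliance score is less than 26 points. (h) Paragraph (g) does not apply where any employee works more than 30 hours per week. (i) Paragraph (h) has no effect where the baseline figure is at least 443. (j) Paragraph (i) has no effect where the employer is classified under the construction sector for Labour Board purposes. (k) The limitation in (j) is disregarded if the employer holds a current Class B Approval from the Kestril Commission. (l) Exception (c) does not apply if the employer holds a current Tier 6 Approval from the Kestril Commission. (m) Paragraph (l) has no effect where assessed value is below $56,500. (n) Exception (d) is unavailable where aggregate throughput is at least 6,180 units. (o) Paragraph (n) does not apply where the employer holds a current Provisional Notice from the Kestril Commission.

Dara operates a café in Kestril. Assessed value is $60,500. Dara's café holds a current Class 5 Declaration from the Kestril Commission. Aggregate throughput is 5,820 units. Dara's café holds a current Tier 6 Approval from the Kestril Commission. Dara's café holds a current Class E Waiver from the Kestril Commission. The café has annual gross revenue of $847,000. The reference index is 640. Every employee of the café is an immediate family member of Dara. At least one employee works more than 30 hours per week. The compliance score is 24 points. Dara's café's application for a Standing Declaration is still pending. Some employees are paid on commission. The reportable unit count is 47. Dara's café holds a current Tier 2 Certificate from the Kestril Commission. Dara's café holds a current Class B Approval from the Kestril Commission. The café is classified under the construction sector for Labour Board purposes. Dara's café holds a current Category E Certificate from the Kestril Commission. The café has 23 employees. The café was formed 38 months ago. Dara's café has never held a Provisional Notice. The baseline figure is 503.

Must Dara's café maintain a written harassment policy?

No — exception (b) applies; Dara's café is not required to maintain a written harassment policy.

Exception (a) does not apply: some employees are paid on commission.
Exception (b): annual gross revenue is $847,000, less than the $874,000 limit; the employer's headcount is 23, under the 25 limit — every condition holds. Under paragraphs (f)–(k): (f) would limit (b) — a current Tier 2 Certificate is held — but (g) sets (f) aside: (g) is triggered — the compliance score is 24 points, less than the 26 points limit. (h) is triggered (at least one employee exceeds 30 hours/week), but yields to (i): (i) operates against (h): the baseline figure is 503, meeting the 443 threshold. (j) applies (the café is classified under the construction sector), but yields to (k): (k) operates against (j): a current Class B Approval is held. Exception (b) stands.
Exception (c) is satisfied on its face — a current Category E Certificate is held; a current Class E Waiver is held. Turning to paragraphs (l)–(m): (l) operates — a current Tier 6 Approval is held. (m) does not operate here (assessed value is $60,500, not below $56,500), so (l) stands. (c) is therefore removed.
Exception (d) requires that the business's age is under 35 months; but the business's age is 38 months, not under 35 months, so (d) is unavailable.
Exception (e) fails — no current Standing Declaration is held.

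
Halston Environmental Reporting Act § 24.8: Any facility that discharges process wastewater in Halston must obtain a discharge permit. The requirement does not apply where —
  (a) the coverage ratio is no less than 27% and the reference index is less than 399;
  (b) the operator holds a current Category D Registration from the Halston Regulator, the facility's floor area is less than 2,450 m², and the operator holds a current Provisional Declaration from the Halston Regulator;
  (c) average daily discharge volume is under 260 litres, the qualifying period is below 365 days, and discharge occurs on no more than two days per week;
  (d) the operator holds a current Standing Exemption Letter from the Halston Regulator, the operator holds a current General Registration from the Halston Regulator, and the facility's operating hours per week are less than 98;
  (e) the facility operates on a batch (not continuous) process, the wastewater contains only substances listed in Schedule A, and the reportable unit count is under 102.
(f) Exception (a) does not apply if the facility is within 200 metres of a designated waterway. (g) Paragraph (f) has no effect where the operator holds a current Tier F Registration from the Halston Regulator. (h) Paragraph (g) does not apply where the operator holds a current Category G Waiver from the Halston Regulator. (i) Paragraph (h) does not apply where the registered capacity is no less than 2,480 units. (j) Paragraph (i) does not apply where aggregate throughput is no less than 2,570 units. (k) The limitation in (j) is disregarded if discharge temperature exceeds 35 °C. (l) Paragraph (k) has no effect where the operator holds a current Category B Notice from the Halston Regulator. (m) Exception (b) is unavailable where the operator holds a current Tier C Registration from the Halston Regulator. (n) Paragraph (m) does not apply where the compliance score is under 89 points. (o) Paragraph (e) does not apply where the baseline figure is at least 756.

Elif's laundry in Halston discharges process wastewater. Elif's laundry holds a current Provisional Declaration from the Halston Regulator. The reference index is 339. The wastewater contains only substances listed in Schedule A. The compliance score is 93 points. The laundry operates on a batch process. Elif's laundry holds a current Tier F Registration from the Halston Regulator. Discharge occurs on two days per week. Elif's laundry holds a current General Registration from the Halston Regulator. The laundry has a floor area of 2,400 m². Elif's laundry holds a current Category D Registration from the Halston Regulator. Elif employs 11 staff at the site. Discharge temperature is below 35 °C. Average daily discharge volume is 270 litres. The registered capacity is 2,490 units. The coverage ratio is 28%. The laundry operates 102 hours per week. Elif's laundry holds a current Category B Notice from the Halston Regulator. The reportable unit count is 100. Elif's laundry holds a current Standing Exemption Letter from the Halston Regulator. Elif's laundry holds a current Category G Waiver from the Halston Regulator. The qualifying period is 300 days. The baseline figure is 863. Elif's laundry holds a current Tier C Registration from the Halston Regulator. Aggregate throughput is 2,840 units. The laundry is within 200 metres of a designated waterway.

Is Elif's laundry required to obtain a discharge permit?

Exception (a): the coverage ratio is 28%, meeting the 27% threshold; the reference index is 339, less than the 399 limit — every condition holds. Turning to paragraphs (f)–(l): (f) operates against (a): the laundry is within 200 m of a designated waterway. (g) would limit (f) — a current Tier F Registration is held — but (h) sets (g) aside: (h) operates against (g): a current Category G Waiver is held. (i) is engaged (the registered capacity is 2,490 units, meeting the 2,480 units threshold), but is displaced by (j): (j) operates against (i): aggregate throughput is 2,840 units, meeting the 2,570 units threshold. (k), which would lift (j), is not engaged — discharge temperature is below 35 °C. (a) is therefore removed.
Exception (b) is satisfied on its face — a current Category D Registration is held; the facility's floor area is 2,400 m², less than the 2,450 m² limit; a current Provisional Declaration is held. Turning to paragraphs (m)–(n): (m) operates against (b): a current Tier C Registration is held. (n) does not operate here (the compliance score is 93 points, not under 89 points), so (m) stands. Exception (b) does not apply.
Exception (c) does not apply: average daily discharge volume is 270 litres, not under 260 litres.
Exception (d) does not apply: the facility's operating hours per week are 102, not less than 98.
All of (e)'s requirements are met (the facility operates on a batch process; the wastewater is Schedule-A-only; the reportable unit count is 100, under the 102 limit). But: (o) operates against (e): the baseline figure is 863, meeting the 756 threshold. So (e) is unavailable.
No exception applies. The general rule governs.

Yes — Elif's laundry must obtain a discharge permit.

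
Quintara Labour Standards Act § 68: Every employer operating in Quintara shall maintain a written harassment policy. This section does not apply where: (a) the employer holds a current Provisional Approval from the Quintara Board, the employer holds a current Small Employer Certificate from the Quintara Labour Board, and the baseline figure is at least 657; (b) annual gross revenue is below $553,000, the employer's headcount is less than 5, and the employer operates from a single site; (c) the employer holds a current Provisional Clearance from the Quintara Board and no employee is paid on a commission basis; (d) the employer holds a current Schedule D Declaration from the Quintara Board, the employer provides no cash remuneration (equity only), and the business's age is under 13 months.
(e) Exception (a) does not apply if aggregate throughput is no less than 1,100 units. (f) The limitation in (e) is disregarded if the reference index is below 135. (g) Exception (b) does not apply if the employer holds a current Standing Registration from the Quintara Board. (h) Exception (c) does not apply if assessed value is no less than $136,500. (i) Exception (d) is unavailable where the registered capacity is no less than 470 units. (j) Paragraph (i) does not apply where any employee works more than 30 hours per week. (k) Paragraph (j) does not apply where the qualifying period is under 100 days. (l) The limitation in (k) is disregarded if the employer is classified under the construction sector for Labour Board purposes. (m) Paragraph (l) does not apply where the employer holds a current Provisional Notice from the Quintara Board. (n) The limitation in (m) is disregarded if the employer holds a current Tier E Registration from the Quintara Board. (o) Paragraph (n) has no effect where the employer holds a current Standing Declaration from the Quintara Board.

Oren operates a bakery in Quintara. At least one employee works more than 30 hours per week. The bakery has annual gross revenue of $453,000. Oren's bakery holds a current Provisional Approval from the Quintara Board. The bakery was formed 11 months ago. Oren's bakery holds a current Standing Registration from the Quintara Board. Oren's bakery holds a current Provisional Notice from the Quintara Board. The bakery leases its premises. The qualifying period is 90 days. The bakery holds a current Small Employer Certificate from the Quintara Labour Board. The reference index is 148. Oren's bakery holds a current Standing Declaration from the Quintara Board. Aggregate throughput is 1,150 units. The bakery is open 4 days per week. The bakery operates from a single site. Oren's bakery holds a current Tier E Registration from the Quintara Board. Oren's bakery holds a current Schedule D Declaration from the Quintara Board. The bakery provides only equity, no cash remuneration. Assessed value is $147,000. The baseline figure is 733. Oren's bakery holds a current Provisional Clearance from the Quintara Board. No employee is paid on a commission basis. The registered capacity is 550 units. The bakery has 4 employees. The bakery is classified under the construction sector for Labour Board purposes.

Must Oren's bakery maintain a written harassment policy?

Yes — Oren's bakery must maintain a written harassment policy.

Exception (a) is satisfied on its face — a current Provisional Approval is held; a current Small Employer Certificate is held; the baseline figure is 733, meeting the 657 threshold. Turning to paragraphs (e)–(f): (e) operates — aggregate throughput is 1,150 units, meeting the 1,100 units threshold. (f) is inapplicable (the reference index is 148, not below 135), so (e) stands. (a) is therefore removed.
Exception (b)'s conditions are all satisfied: annual gross revenue is $453,000, below the $553,000 limit; the employer's headcount is 4, less than the 5 limit; the employer operates from a single site. But applying paragraph (g): (g) operates against (b): a current Standing Registration is held. So (b) is unavailable.
All of (c)'s requirements are met (a current Provisional Clearance is held; no employee is paid on commission). However, paragraph (h) must be considered: (h) applies — assessed value is $147,000, meeting the $136,500 threshold. (c) is therefore removed.
Exception (d) is satisfied on its face — a current Schedule D Declaration is held; remuneration is equity-only; the business's age is 11 months, under the 13 months limit. However, paragraphs (i)–(o) must be considered: (i) applies — the registered capacity is 550 units, meeting the 470 units threshold. (j) is engaged (at least one employee exceeds 30 hours/week), but is overridden by (k): (k) operates against (j): the qualifying period is 90 days, under the 100 days limit. (l) would limit (k) — the bakery is classified under the construction sector — but (m) sets (l) aside: (m) operates — a current Provisional Notice is held. (n) would limit (m) — a current Tier E Registration is held — but (o) sets (n) aside: (o) operates against (n): a current Standing Declaration is held. So (d) is unavailable.
None of the exceptions is available; § 68 applies in full.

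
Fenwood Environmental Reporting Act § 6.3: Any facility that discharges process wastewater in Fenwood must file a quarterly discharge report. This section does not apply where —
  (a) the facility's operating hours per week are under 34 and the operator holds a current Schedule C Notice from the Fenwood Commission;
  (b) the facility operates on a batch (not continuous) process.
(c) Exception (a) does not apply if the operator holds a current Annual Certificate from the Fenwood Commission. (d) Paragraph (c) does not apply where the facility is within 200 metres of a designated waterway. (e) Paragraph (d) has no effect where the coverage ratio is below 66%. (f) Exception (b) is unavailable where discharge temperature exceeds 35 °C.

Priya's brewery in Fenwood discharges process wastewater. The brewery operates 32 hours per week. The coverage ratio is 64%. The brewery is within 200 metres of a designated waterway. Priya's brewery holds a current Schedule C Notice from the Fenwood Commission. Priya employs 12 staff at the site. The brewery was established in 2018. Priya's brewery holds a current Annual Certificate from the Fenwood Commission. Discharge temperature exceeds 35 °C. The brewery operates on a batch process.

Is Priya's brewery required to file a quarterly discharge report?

Yes — Priya's brewery must file a quarterly discharge report.

Exception (a)'s conditions are all satisfied: the facility's operating hours per week are 32, under the 34 limit; a current Schedule C Notice is held. But: (c) operates against (a): a current Annual Certificate is held. (d) is engaged (the brewery is within 200 m of a designated waterway), but is set aside by (e): (e) operates against (d): the coverage ratio is 64%, below the 66% limit. (a) is therefore removed.
All of (b)'s requirements are met (the facility operates on a batch process). But: (f) is engaged — discharge temperature exceeds 35 °C. So (b) is unavailable.
No exception applies. The general rule governs.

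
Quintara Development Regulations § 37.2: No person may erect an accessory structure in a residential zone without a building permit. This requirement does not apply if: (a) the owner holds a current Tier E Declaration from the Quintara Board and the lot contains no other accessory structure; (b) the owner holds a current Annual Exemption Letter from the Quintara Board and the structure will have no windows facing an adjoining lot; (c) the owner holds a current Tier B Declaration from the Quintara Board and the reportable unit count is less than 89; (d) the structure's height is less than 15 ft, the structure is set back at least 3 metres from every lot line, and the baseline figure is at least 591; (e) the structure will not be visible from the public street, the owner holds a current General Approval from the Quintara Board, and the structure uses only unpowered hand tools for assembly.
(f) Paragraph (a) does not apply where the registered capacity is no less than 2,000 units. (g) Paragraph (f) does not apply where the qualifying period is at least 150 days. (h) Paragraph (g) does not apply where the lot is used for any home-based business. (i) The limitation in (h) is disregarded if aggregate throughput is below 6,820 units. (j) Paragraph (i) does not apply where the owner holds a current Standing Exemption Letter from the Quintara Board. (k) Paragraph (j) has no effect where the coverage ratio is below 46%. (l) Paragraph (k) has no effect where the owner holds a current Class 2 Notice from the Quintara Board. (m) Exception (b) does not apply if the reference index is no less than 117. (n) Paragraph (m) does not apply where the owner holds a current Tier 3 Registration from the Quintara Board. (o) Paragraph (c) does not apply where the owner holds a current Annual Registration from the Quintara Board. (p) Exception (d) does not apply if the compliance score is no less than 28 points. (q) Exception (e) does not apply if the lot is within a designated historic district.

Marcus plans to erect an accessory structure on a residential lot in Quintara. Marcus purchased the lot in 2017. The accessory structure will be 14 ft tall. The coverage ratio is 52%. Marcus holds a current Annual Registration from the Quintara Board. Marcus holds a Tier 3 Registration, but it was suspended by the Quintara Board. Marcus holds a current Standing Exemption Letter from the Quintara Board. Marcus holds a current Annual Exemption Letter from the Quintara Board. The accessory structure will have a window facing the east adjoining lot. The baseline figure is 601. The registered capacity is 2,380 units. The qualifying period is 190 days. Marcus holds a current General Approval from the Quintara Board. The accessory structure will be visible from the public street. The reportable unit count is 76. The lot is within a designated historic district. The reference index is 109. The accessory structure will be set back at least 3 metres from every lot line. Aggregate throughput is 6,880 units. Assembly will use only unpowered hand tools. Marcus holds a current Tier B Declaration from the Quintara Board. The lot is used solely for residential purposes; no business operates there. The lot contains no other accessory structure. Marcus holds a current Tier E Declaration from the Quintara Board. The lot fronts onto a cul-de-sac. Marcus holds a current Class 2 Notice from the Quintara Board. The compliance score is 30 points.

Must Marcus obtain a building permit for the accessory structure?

No — exception (a) applies; Marcus does not need a building permit.

Exception (a)'s conditions are all satisfied: a current Tier E Declaration is held; the lot has no other accessory structure. Applying paragraphs (f)–(l): (f) would limit (a) — the registered capacity is 2,380 units, meeting the 2,000 units threshold — but (g) sets (f) aside: (g) operates against (f): the qualifying period is 190 days, meeting the 150 days threshold. (h) is not engaged (the lot is solely residential), so (g) stands. Exception (a) stands.
Exception (b) does not apply: a window faces an adjoining lot.
All of (c)'s requirements are met (a current Tier B Declaration is held; the reportable unit count is 76, less than the 89 limit). However, paragraph (o) must be considered: (o) is engaged — a current Annual Registration is held. So (c) is unavailable.
Exception (d)'s conditions are all satisfied: the structure's height is 14 ft, less than the 15 ft limit; the setback is at least 3 m on every side; the baseline figure is 601, meeting the 591 threshold. But: (p) operates — the compliance score is 30 points, meeting the 28 points threshold. So (d) is unavailable.
Exception (e) does not apply: the structure will be visible from the street.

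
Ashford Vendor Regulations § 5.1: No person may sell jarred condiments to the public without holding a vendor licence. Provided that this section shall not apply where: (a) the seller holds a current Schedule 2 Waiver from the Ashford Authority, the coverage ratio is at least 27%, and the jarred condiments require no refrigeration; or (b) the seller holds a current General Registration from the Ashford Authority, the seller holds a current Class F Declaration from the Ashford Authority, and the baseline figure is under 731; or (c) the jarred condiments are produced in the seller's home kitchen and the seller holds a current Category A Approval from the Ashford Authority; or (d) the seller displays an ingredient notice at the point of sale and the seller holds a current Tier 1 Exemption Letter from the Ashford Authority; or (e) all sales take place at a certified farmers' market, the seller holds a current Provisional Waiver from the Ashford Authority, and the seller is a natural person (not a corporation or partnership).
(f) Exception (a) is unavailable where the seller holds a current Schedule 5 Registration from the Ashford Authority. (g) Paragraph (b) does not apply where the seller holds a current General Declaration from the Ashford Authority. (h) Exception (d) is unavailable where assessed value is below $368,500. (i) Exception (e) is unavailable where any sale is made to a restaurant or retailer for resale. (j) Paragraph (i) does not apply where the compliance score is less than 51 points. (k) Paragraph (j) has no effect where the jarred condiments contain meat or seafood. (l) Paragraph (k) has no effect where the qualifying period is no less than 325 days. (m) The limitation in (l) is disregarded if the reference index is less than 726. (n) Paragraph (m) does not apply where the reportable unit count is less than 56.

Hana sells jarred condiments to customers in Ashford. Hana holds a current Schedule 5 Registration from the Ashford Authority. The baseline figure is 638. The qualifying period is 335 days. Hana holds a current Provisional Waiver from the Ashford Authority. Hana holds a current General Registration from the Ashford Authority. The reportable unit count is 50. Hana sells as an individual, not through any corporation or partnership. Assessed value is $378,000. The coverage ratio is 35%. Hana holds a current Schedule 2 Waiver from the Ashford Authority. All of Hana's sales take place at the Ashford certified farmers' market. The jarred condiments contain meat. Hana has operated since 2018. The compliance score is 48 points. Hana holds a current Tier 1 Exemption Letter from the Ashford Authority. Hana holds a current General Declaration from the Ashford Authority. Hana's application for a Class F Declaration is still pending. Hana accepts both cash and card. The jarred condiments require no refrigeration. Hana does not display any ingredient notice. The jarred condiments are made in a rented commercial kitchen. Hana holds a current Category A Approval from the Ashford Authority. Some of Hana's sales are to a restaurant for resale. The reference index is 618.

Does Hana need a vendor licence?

No — exception (e) applies; Hana is not required to hold a vendor licence.

All of (a)'s requirements are met (a current Schedule 2 Waiver is held; the coverage ratio is 35%, meeting the 27% threshold; the jarred condiments are shelf-stable). Turning to paragraph (f): (f) operates against (a): a current Schedule 5 Registration is held. So (a) is unavailable.
Exception (b) fails — the Class F Declaration is not current.
Exception (c) fails — the jarred condiments are made in a commercial kitchen, not a home kitchen.
Exception (d) requires that the seller displays an ingredient notice at the point of sale; but no ingredient notice is displayed, so (d) is unavailable.
All of (e)'s requirements are met (all sales are at a certified farmers' market; a current Provisional Waiver is held; the seller is a natural person). Applying paragraphs (i)–(n): (i) is engaged (some sales are to a restaurant for resale), but yields to (j): (j) operates against (i): the compliance score is 48 points, less than the 51 points limit. (k) would limit (j) — the jarred condiments contain meat — but (l) sets (k) aside: (l) operates against (k): the qualifying period is 335 days, meeting the 325 days threshold. (m) would limit (l) — the reference index is 618, less than the 726 limit — but (n) sets (m) aside: (n) operates against (m): the reportable unit count is 50, less than the 56 limit. So (e) applies.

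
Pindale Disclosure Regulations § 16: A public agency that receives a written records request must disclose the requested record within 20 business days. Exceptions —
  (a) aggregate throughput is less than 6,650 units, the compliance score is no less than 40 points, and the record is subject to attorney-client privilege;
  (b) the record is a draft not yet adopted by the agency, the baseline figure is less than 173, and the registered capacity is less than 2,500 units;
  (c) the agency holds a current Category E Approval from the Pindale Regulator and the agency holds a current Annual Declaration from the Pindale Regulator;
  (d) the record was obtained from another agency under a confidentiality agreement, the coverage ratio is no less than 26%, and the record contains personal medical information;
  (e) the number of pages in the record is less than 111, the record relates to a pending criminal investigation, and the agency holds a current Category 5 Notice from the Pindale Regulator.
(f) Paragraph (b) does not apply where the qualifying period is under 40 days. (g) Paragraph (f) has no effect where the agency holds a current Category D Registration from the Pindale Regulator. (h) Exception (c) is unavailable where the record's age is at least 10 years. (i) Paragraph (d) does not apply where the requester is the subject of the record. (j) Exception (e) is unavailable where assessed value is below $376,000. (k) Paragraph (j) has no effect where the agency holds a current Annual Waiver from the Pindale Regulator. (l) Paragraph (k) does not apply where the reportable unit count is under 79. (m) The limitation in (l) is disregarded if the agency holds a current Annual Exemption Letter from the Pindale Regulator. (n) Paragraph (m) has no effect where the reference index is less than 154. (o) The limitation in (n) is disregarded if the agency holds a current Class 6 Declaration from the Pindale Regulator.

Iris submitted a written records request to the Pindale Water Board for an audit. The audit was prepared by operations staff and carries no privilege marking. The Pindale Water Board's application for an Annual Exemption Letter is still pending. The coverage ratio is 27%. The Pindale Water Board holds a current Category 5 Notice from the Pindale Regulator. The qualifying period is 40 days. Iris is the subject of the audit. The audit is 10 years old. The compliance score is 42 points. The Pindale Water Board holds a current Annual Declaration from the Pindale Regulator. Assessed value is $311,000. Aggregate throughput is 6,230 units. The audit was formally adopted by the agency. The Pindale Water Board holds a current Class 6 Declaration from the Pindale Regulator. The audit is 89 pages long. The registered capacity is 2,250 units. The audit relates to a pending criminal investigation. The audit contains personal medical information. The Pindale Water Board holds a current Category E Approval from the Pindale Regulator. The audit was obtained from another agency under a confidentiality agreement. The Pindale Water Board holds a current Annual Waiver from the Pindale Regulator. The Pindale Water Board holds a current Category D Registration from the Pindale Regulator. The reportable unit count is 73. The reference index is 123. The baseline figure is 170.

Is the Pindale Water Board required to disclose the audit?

Exception (a) requires that the record is subject to attorney-client privilege; but the audit carries no privilege marking, so (a) is unavailable.
Exception (b) fails — the audit has been formally adopted.
All of (c)'s requirements are met (a current Category E Approval is held; a current Annual Declaration is held). But: (h) operates against (c): the record's age is 10 years, meeting the 10 years threshold. Exception (c) does not apply.
All of (d)'s requirements are met (the audit was obtained under a confidentiality agreement; the coverage ratio is 27%, meeting the 26% threshold; the audit contains personal medical information). But: (i) operates against (d): Iris is the subject of the audit. (d) is therefore removed.
Exception (e): the number of pages in the record is 89, less than the 111 limit; the audit relates to a pending investigation; a current Category 5 Notice is held — every condition holds. However, paragraphs (j)–(o) must be considered: (j) operates against (e): assessed value is $311,000, below the $376,000 limit. (k) would limit (j) — a current Annual Waiver is held — but (l) sets (k) aside: (l) operates against (k): the reportable unit count is 73, under the 79 limit. (m), which would lift (l), is not triggered — no current Annual Exemption Letter is held. (e) is therefore removed.
No exception is made out. the Pindale Water Board falls within the general rule.

Yes — the Pindale Water Board must disclose the audit.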